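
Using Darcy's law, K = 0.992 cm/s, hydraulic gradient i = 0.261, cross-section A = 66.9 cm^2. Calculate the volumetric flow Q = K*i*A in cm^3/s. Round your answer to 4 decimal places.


Step 1: Apply Darcy's law: Q = K * i * A
Step 2: Q = 0.992 * 0.261 * 66.9
Step 3: Q = 17.3212 cm^3/s

17.3212


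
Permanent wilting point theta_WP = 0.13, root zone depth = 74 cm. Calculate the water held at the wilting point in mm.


Step 1: Water (mm) = theta_WP * depth * 10
Step 2: Water = 0.13 * 74 * 10
Step 3: Water = 96.2 mm

96.2


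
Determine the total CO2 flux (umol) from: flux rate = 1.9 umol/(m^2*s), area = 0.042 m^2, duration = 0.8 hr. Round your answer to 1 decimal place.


Step 1: Convert time to seconds: 0.8 hr * 3600 = 2880.0 s
Step 2: Total = flux * area * time_s
Step 3: Total = 1.9 * 0.042 * 2880.0
Step 4: Total = 229.8 umol

229.8


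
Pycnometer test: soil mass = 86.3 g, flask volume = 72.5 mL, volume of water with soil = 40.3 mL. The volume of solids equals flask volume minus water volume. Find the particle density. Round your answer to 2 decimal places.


Step 1: Volume of solids = flask volume - water volume with soil
Step 2: V_solids = 72.5 - 40.3 = 32.2 mL
Step 3: Particle density = mass / V_solids = 86.3 / 32.2 = 2.68 g/cm^3

2.68


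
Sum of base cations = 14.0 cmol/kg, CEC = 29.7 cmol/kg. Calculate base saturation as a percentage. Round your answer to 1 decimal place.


Step 1: BS = 100 * (sum of bases) / CEC
Step 2: BS = 100 * 14.0 / 29.7
Step 3: BS = 47.1%

47.1


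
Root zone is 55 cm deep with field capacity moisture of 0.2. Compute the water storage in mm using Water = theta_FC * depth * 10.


Step 1: Water (mm) = theta_FC * depth (cm) * 10
Step 2: Water = 0.2 * 55 * 10
Step 3: Water = 110.0 mm

110.0


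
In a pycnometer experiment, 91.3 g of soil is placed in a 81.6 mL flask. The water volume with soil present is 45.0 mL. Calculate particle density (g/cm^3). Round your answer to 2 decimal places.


Step 1: Volume of solids = flask volume - water volume with soil
Step 2: V_solids = 81.6 - 45.0 = 36.6 mL
Step 3: Particle density = mass / V_solids = 91.3 / 36.6 = 2.49 g/cm^3

2.49


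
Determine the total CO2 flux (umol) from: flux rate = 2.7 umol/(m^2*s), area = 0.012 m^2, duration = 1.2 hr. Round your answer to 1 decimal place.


Step 1: Convert time to seconds: 1.2 hr * 3600 = 4320.0 s
Step 2: Total = flux * area * time_s
Step 3: Total = 2.7 * 0.012 * 4320.0
Step 4: Total = 140.0 umol

140.0


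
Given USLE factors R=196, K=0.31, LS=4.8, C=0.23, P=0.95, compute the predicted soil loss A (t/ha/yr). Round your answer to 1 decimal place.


Step 1: A = R * K * LS * C * P
Step 2: R * K = 196 * 0.31 = 60.76
Step 3: (R*K) * LS = 60.76 * 4.8 = 291.648
Step 4: * C * P = 291.648 * 0.23 * 0.95 = 63.7
Step 5: A = 63.7 t/(ha*yr)

63.7


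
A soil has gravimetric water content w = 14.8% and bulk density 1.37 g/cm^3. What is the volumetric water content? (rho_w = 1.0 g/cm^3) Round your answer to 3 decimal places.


Step 1: theta = (w / 100) * BD / rho_w
Step 2: theta = (14.8 / 100) * 1.37 / 1.0
Step 3: theta = 0.148 * 1.37
Step 4: theta = 0.203

0.203


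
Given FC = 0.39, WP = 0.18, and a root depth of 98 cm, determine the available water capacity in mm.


Step 1: Available water = (FC - WP) * depth * 10
Step 2: AW = (0.39 - 0.18) * 98 * 10
Step 3: AW = 0.21 * 98 * 10
Step 4: AW = 205.8 mm

205.8


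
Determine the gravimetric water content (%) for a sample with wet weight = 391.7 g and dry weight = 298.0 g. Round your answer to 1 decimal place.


Step 1: Water mass = wet - dry = 391.7 - 298.0 = 93.7 g
Step 2: w = 100 * water mass / dry mass
Step 3: w = 100 * 93.7 / 298.0 = 31.4%

31.4


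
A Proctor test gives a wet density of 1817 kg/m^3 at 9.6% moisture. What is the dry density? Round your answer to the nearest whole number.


Step 1: Dry density = wet density / (1 + w/100)
Step 2: Dry density = 1817 / (1 + 9.6/100)
Step 3: Dry density = 1817 / 1.096
Step 4: Dry density = 1658 kg/m^3

1658


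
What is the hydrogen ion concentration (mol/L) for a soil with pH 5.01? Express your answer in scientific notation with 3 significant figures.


Step 1: [H+] = 10^(-pH)
Step 2: [H+] = 10^(-5.01)
Step 3: [H+] = 9.77e-06 mol/L

9.77e-06


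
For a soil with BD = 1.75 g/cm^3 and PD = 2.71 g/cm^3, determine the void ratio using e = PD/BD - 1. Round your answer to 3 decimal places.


Step 1: e = PD / BD - 1
Step 2: e = 2.71 / 1.75 - 1
Step 3: e = 1.54857 - 1
Step 4: e = 0.549

0.549


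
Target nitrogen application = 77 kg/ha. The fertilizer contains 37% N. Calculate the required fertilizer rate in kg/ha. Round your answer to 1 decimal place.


Step 1: Fertilizer rate = target N / (N content / 100)
Step 2: Rate = 77 / (37 / 100)
Step 3: Rate = 77 / 0.37
Step 4: Rate = 208.1 kg/ha

208.1


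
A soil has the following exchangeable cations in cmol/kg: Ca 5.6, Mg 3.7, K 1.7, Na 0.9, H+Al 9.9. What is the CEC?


Step 1: CEC = Ca + Mg + K + Na + (H+Al)
Step 2: CEC = 5.6 + 3.7 + 1.7 + 0.9 + 9.9
Step 3: CEC = 21.8 cmol/kg

21.8


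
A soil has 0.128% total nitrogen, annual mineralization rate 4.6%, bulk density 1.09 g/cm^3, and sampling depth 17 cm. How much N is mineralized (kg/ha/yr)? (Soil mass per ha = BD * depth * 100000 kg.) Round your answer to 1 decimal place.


Step 1: Soil mass per ha = BD * depth * 100000 = 1.09 * 17 * 100000 = 1853000 kg
Step 2: Total N pool = soil mass * N%/100 = 1853000 * 0.128/100 = 2371.84 kg/ha
Step 3: N mineralized = N pool * rate%/100 = 2371.84 * 4.6/100 = 109.1 kg/ha/yr

109.1


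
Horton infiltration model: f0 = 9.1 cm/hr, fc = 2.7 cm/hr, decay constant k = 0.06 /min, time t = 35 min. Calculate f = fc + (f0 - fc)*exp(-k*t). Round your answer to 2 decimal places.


Step 1: f = fc + (f0 - fc) * exp(-k * t)
Step 2: exp(-0.06 * 35) = 0.122456
Step 3: f = 2.7 + (9.1 - 2.7) * 0.122456
Step 4: f = 2.7 + 6.4 * 0.122456
Step 5: f = 3.48 cm/hr

3.48


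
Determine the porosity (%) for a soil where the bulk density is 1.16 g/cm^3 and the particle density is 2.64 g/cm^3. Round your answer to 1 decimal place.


Step 1: Formula: n = 100 * (1 - BD / PD)
Step 2: n = 100 * (1 - 1.16 / 2.64)
Step 3: n = 100 * (1 - 0.43939)
Step 4: n = 56.1%

56.1


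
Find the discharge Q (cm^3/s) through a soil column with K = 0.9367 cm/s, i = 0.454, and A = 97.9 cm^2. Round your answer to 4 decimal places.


Step 1: Apply Darcy's law: Q = K * i * A
Step 2: Q = 0.9367 * 0.454 * 97.9
Step 3: Q = 41.6331 cm^3/s

41.6331


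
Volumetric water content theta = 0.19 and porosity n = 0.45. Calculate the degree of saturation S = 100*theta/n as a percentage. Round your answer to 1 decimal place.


Step 1: S = 100 * theta_v / n
Step 2: S = 100 * 0.19 / 0.45
Step 3: S = 42.2%

42.2


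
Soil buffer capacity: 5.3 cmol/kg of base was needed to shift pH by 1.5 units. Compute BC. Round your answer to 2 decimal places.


Step 1: BC = change in base / change in pH
Step 2: BC = 5.3 / 1.5
Step 3: BC = 3.53 cmol/(kg*pH unit)

3.53


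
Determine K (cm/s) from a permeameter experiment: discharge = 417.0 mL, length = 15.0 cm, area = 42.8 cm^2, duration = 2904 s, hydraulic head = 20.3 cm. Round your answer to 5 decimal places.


Step 1: K = Q * L / (A * t * h)
Step 2: Numerator = 417.0 * 15.0 = 6255.0
Step 3: Denominator = 42.8 * 2904 * 20.3 = 2523111.36
Step 4: K = 6255.0 / 2523111.36 = 0.00248 cm/s

0.00248


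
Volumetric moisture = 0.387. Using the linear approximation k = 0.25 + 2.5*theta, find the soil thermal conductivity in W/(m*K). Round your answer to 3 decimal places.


Step 1: k = 0.25 + 2.5 * theta
Step 2: k = 0.25 + 2.5 * 0.387
Step 3: k = 0.25 + 0.968
Step 4: k = 1.218 W/(m*K)

1.218


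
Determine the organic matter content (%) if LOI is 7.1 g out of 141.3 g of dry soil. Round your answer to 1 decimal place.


Step 1: OM% = 100 * LOI / sample mass
Step 2: OM = 100 * 7.1 / 141.3
Step 3: OM = 5.0%

5.0


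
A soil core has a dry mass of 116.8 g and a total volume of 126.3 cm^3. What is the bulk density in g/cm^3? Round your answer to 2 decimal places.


Step 1: Identify the formula: BD = dry mass / volume
Step 2: Substitute values: BD = 116.8 / 126.3
Step 3: BD = 0.92 g/cm^3

0.92


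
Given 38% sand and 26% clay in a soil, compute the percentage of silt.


Step 1: sand + silt + clay = 100%
Step 2: silt = 100 - sand - clay
Step 3: silt = 100 - 38 - 26
Step 4: silt = 36%

36


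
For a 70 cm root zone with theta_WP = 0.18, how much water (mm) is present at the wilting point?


Step 1: Water (mm) = theta_WP * depth * 10
Step 2: Water = 0.18 * 70 * 10
Step 3: Water = 126.0 mm

126.0


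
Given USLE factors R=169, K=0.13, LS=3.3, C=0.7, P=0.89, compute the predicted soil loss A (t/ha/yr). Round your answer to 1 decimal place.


Step 1: A = R * K * LS * C * P
Step 2: R * K = 169 * 0.13 = 21.97
Step 3: (R*K) * LS = 21.97 * 3.3 = 72.501
Step 4: * C * P = 72.501 * 0.7 * 0.89 = 45.2
Step 5: A = 45.2 t/(ha*yr)

45.2


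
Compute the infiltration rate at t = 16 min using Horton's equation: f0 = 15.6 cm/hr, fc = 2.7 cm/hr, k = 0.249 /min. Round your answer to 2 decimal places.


Step 1: f = fc + (f0 - fc) * exp(-k * t)
Step 2: exp(-0.249 * 16) = 0.018611
Step 3: f = 2.7 + (15.6 - 2.7) * 0.018611
Step 4: f = 2.7 + 12.9 * 0.018611
Step 5: f = 2.94 cm/hr

2.94


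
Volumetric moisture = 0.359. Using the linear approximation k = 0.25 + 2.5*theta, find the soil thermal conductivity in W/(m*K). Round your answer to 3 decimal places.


Step 1: k = 0.25 + 2.5 * theta
Step 2: k = 0.25 + 2.5 * 0.359
Step 3: k = 0.25 + 0.898
Step 4: k = 1.148 W/(m*K)

1.148


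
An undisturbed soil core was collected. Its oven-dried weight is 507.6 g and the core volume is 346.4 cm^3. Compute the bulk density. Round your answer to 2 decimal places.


Step 1: Identify the formula: BD = dry mass / volume
Step 2: Substitute values: BD = 507.6 / 346.4
Step 3: BD = 1.47 g/cm^3

1.47


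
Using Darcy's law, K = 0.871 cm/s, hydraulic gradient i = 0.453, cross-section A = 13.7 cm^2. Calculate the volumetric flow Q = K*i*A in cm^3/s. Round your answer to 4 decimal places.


Step 1: Apply Darcy's law: Q = K * i * A
Step 2: Q = 0.871 * 0.453 * 13.7
Step 3: Q = 5.4055 cm^3/s

5.4055


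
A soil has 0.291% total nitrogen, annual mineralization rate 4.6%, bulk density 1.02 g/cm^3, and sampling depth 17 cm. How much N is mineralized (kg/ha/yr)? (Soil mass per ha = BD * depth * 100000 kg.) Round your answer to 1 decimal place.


Step 1: Soil mass per ha = BD * depth * 100000 = 1.02 * 17 * 100000 = 1734000 kg
Step 2: Total N pool = soil mass * N%/100 = 1734000 * 0.291/100 = 5045.94 kg/ha
Step 3: N mineralized = N pool * rate%/100 = 5045.94 * 4.6/100 = 232.1 kg/ha/yr

232.1


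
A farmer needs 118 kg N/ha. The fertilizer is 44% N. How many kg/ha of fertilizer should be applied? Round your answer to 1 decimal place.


Step 1: Fertilizer rate = target N / (N content / 100)
Step 2: Rate = 118 / (44 / 100)
Step 3: Rate = 118 / 0.44
Step 4: Rate = 268.2 kg/ha

268.2


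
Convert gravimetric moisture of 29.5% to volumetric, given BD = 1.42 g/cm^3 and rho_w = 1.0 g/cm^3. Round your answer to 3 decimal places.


Step 1: theta = (w / 100) * BD / rho_w
Step 2: theta = (29.5 / 100) * 1.42 / 1.0
Step 3: theta = 0.295 * 1.42
Step 4: theta = 0.419

0.419


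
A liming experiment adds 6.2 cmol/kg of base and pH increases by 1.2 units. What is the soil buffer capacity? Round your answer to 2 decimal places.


Step 1: BC = change in base / change in pH
Step 2: BC = 6.2 / 1.2
Step 3: BC = 5.17 cmol/(kg*pH unit)

5.17


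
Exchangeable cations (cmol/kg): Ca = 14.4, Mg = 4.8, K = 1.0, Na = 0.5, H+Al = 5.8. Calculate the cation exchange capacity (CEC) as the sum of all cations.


Step 1: CEC = Ca + Mg + K + Na + (H+Al)
Step 2: CEC = 14.4 + 4.8 + 1.0 + 0.5 + 5.8
Step 3: CEC = 26.5 cmol/kg

26.5


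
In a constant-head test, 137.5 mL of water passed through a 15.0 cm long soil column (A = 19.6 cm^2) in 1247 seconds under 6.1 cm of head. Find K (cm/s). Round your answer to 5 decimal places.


Step 1: K = Q * L / (A * t * h)
Step 2: Numerator = 137.5 * 15.0 = 2062.5
Step 3: Denominator = 19.6 * 1247 * 6.1 = 149091.32
Step 4: K = 2062.5 / 149091.32 = 0.01383 cm/s

0.01383


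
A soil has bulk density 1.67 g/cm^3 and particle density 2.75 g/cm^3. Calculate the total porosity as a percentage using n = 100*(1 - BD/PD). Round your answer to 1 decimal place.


Step 1: Formula: n = 100 * (1 - BD / PD)
Step 2: n = 100 * (1 - 1.67 / 2.75)
Step 3: n = 100 * (1 - 0.60727)
Step 4: n = 39.3%

39.3


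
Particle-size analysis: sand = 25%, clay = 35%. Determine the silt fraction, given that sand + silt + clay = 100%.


Step 1: sand + silt + clay = 100%
Step 2: silt = 100 - sand - clay
Step 3: silt = 100 - 25 - 35
Step 4: silt = 40%

40


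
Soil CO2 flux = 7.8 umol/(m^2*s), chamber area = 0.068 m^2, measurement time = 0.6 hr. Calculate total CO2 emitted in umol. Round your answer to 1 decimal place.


Step 1: Convert time to seconds: 0.6 hr * 3600 = 2160.0 s
Step 2: Total = flux * area * time_s
Step 3: Total = 7.8 * 0.068 * 2160.0
Step 4: Total = 1145.7 umol

1145.7


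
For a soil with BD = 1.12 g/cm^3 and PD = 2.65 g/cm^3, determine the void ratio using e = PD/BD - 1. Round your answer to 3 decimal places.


Step 1: e = PD / BD - 1
Step 2: e = 2.65 / 1.12 - 1
Step 3: e = 2.36607 - 1
Step 4: e = 1.366

1.366


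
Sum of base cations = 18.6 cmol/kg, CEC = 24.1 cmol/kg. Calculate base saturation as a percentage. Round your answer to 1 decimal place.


Step 1: BS = 100 * (sum of bases) / CEC
Step 2: BS = 100 * 18.6 / 24.1
Step 3: BS = 77.2%

77.2


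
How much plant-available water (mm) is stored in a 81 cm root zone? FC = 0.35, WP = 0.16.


Step 1: Available water = (FC - WP) * depth * 10
Step 2: AW = (0.35 - 0.16) * 81 * 10
Step 3: AW = 0.19 * 81 * 10
Step 4: AW = 153.9 mm

153.9


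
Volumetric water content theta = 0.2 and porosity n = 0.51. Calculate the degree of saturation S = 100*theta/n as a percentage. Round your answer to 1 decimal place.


Step 1: S = 100 * theta_v / n
Step 2: S = 100 * 0.2 / 0.51
Step 3: S = 39.2%

39.2


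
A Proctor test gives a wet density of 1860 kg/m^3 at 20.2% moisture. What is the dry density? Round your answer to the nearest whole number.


Step 1: Dry density = wet density / (1 + w/100)
Step 2: Dry density = 1860 / (1 + 20.2/100)
Step 3: Dry density = 1860 / 1.202
Step 4: Dry density = 1547 kg/m^3

1547


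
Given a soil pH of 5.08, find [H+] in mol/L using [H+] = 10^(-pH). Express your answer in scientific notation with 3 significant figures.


Step 1: [H+] = 10^(-pH)
Step 2: [H+] = 10^(-5.08)
Step 3: [H+] = 8.32e-06 mol/L

8.32e-06


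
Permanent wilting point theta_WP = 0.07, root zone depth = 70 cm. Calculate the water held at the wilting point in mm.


Step 1: Water (mm) = theta_WP * depth * 10
Step 2: Water = 0.07 * 70 * 10
Step 3: Water = 49.0 mm

49.0


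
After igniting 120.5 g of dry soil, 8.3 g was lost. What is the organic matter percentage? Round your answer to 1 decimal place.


Step 1: OM% = 100 * LOI / sample mass
Step 2: OM = 100 * 8.3 / 120.5
Step 3: OM = 6.9%

6.9


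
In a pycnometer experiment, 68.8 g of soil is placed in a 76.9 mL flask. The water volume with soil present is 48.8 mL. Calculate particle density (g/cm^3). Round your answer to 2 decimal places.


Step 1: Volume of solids = flask volume - water volume with soil
Step 2: V_solids = 76.9 - 48.8 = 28.1 mL
Step 3: Particle density = mass / V_solids = 68.8 / 28.1 = 2.45 g/cm^3

2.45


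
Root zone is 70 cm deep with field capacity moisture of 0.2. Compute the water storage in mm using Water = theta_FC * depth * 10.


Step 1: Water (mm) = theta_FC * depth (cm) * 10
Step 2: Water = 0.2 * 70 * 10
Step 3: Water = 140.0 mm

140.0


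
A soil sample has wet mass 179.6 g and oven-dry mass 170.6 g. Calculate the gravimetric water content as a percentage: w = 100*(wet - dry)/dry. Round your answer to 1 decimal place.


Step 1: Water mass = wet - dry = 179.6 - 170.6 = 9.0 g
Step 2: w = 100 * water mass / dry mass
Step 3: w = 100 * 9.0 / 170.6 = 5.3%

5.3


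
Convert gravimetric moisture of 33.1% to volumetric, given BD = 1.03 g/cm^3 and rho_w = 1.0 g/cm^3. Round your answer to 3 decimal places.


Step 1: theta = (w / 100) * BD / rho_w
Step 2: theta = (33.1 / 100) * 1.03 / 1.0
Step 3: theta = 0.331 * 1.03
Step 4: theta = 0.341

0.341


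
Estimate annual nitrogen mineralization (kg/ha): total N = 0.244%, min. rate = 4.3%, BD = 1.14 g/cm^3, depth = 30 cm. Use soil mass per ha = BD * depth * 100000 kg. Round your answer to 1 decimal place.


Step 1: Soil mass per ha = BD * depth * 100000 = 1.14 * 30 * 100000 = 3420000 kg
Step 2: Total N pool = soil mass * N%/100 = 3420000 * 0.244/100 = 8344.8 kg/ha
Step 3: N mineralized = N pool * rate%/100 = 8344.8 * 4.3/100 = 358.8 kg/ha/yr

358.8


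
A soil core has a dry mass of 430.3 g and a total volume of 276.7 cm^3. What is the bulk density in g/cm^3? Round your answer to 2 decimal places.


Step 1: Identify the formula: BD = dry mass / volume
Step 2: Substitute values: BD = 430.3 / 276.7
Step 3: BD = 1.56 g/cm^3

1.56


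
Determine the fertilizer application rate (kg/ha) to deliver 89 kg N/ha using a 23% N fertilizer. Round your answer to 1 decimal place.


Step 1: Fertilizer rate = target N / (N content / 100)
Step 2: Rate = 89 / (23 / 100)
Step 3: Rate = 89 / 0.23
Step 4: Rate = 387.0 kg/ha

387.0


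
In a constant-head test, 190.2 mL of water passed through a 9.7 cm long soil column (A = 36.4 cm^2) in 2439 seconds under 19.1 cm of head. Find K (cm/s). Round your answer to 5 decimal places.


Step 1: K = Q * L / (A * t * h)
Step 2: Numerator = 190.2 * 9.7 = 1844.94
Step 3: Denominator = 36.4 * 2439 * 19.1 = 1695690.36
Step 4: K = 1844.94 / 1695690.36 = 0.00109 cm/s

0.00109


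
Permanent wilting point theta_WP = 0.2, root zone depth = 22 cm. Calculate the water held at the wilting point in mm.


Step 1: Water (mm) = theta_WP * depth * 10
Step 2: Water = 0.2 * 22 * 10
Step 3: Water = 44.0 mm

44.0


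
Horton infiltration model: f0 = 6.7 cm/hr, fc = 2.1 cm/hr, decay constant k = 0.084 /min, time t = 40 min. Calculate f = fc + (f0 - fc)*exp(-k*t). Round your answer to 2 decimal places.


Step 1: f = fc + (f0 - fc) * exp(-k * t)
Step 2: exp(-0.084 * 40) = 0.034735
Step 3: f = 2.1 + (6.7 - 2.1) * 0.034735
Step 4: f = 2.1 + 4.6 * 0.034735
Step 5: f = 2.26 cm/hr

2.26


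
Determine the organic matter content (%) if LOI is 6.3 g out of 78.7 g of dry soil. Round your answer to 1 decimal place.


Step 1: OM% = 100 * LOI / sample mass
Step 2: OM = 100 * 6.3 / 78.7
Step 3: OM = 8.0%

8.0


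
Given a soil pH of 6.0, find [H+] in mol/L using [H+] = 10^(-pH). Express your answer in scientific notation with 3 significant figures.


Step 1: [H+] = 10^(-pH)
Step 2: [H+] = 10^(-6.0)
Step 3: [H+] = 1.00e-06 mol/L

1.00e-06


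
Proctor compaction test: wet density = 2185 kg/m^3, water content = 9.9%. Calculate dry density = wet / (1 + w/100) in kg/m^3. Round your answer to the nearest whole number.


Step 1: Dry density = wet density / (1 + w/100)
Step 2: Dry density = 2185 / (1 + 9.9/100)
Step 3: Dry density = 2185 / 1.099
Step 4: Dry density = 1988 kg/m^3

1988


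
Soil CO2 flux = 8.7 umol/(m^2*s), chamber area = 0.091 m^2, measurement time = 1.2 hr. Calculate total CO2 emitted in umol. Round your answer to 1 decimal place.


Step 1: Convert time to seconds: 1.2 hr * 3600 = 4320.0 s
Step 2: Total = flux * area * time_s
Step 3: Total = 8.7 * 0.091 * 4320.0
Step 4: Total = 3420.1 umol

3420.1


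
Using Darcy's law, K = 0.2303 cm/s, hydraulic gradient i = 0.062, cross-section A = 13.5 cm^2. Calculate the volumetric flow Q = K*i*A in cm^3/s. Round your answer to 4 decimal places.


Step 1: Apply Darcy's law: Q = K * i * A
Step 2: Q = 0.2303 * 0.062 * 13.5
Step 3: Q = 0.1928 cm^3/s

0.1928


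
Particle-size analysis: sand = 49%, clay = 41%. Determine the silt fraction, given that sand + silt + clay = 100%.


Step 1: sand + silt + clay = 100%
Step 2: silt = 100 - sand - clay
Step 3: silt = 100 - 49 - 41
Step 4: silt = 10%

10


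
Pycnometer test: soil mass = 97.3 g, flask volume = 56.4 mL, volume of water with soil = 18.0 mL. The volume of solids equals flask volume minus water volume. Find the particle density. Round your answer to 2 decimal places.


Step 1: Volume of solids = flask volume - water volume with soil
Step 2: V_solids = 56.4 - 18.0 = 38.4 mL
Step 3: Particle density = mass / V_solids = 97.3 / 38.4 = 2.53 g/cm^3

2.53


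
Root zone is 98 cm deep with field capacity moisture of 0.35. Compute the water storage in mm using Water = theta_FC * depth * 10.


Step 1: Water (mm) = theta_FC * depth (cm) * 10
Step 2: Water = 0.35 * 98 * 10
Step 3: Water = 343.0 mm

343.0


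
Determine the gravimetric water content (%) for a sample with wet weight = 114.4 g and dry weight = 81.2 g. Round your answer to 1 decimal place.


Step 1: Water mass = wet - dry = 114.4 - 81.2 = 33.2 g
Step 2: w = 100 * water mass / dry mass
Step 3: w = 100 * 33.2 / 81.2 = 40.9%

40.9


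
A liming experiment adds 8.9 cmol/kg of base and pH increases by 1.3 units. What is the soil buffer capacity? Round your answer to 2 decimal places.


Step 1: BC = change in base / change in pH
Step 2: BC = 8.9 / 1.3
Step 3: BC = 6.85 cmol/(kg*pH unit)

6.85


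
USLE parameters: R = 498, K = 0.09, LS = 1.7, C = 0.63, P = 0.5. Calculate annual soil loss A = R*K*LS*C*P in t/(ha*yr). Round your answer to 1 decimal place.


Step 1: A = R * K * LS * C * P
Step 2: R * K = 498 * 0.09 = 44.82
Step 3: (R*K) * LS = 44.82 * 1.7 = 76.194
Step 4: * C * P = 76.194 * 0.63 * 0.5 = 24.0
Step 5: A = 24.0 t/(ha*yr)

24.0


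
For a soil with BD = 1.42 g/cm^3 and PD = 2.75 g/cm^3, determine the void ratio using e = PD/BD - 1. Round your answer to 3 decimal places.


Step 1: e = PD / BD - 1
Step 2: e = 2.75 / 1.42 - 1
Step 3: e = 1.93662 - 1
Step 4: e = 0.937

0.937


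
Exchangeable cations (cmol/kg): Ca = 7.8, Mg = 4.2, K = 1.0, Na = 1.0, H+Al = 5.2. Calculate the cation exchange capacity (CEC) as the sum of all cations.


Step 1: CEC = Ca + Mg + K + Na + (H+Al)
Step 2: CEC = 7.8 + 4.2 + 1.0 + 1.0 + 5.2
Step 3: CEC = 19.2 cmol/kg

19.2


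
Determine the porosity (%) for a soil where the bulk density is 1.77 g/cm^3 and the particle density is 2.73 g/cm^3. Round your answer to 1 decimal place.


Step 1: Formula: n = 100 * (1 - BD / PD)
Step 2: n = 100 * (1 - 1.77 / 2.73)
Step 3: n = 100 * (1 - 0.64835)
Step 4: n = 35.2%

35.2


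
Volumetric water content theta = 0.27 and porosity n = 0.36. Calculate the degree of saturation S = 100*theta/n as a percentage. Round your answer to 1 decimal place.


Step 1: S = 100 * theta_v / n
Step 2: S = 100 * 0.27 / 0.36
Step 3: S = 75.0%

75.0


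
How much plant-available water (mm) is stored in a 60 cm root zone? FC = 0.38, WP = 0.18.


Step 1: Available water = (FC - WP) * depth * 10
Step 2: AW = (0.38 - 0.18) * 60 * 10
Step 3: AW = 0.2 * 60 * 10
Step 4: AW = 120.0 mm

120.0


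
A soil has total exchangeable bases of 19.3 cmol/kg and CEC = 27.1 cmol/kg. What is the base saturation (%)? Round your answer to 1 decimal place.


Step 1: BS = 100 * (sum of bases) / CEC
Step 2: BS = 100 * 19.3 / 27.1
Step 3: BS = 71.2%

71.2


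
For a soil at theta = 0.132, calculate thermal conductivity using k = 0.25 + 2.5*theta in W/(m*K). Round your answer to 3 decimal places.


Step 1: k = 0.25 + 2.5 * theta
Step 2: k = 0.25 + 2.5 * 0.132
Step 3: k = 0.25 + 0.33
Step 4: k = 0.58 W/(m*K)

0.58


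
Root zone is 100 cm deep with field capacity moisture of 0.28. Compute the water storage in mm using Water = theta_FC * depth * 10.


Step 1: Water (mm) = theta_FC * depth (cm) * 10
Step 2: Water = 0.28 * 100 * 10
Step 3: Water = 280.0 mm

280.0


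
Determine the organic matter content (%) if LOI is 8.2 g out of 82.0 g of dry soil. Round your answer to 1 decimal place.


Step 1: OM% = 100 * LOI / sample mass
Step 2: OM = 100 * 8.2 / 82.0
Step 3: OM = 10.0%

10.0


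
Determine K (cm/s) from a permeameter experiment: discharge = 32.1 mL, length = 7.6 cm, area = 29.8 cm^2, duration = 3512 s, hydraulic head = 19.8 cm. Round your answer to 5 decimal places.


Step 1: K = Q * L / (A * t * h)
Step 2: Numerator = 32.1 * 7.6 = 243.96
Step 3: Denominator = 29.8 * 3512 * 19.8 = 2072220.48
Step 4: K = 243.96 / 2072220.48 = 0.00012 cm/s

0.00012


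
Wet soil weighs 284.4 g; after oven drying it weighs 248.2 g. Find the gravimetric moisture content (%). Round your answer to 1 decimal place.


Step 1: Water mass = wet - dry = 284.4 - 248.2 = 36.2 g
Step 2: w = 100 * water mass / dry mass
Step 3: w = 100 * 36.2 / 248.2 = 14.6%

14.6


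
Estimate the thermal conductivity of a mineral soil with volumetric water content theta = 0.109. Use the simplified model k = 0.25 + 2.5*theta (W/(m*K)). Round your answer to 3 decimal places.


Step 1: k = 0.25 + 2.5 * theta
Step 2: k = 0.25 + 2.5 * 0.109
Step 3: k = 0.25 + 0.273
Step 4: k = 0.523 W/(m*K)

0.523


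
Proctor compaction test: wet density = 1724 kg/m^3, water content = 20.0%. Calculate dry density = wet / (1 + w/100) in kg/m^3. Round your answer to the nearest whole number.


Step 1: Dry density = wet density / (1 + w/100)
Step 2: Dry density = 1724 / (1 + 20.0/100)
Step 3: Dry density = 1724 / 1.2
Step 4: Dry density = 1437 kg/m^3

1437


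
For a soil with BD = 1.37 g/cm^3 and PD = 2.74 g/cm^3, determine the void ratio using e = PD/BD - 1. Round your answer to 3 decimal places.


Step 1: e = PD / BD - 1
Step 2: e = 2.74 / 1.37 - 1
Step 3: e = 2.0 - 1
Step 4: e = 1.0

1.0


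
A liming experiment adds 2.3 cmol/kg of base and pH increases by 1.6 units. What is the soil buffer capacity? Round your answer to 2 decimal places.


Step 1: BC = change in base / change in pH
Step 2: BC = 2.3 / 1.6
Step 3: BC = 1.44 cmol/(kg*pH unit)

1.44


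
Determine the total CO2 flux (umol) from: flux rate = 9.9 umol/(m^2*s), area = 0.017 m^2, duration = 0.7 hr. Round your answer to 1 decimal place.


Step 1: Convert time to seconds: 0.7 hr * 3600 = 2520.0 s
Step 2: Total = flux * area * time_s
Step 3: Total = 9.9 * 0.017 * 2520.0
Step 4: Total = 424.1 umol

424.1


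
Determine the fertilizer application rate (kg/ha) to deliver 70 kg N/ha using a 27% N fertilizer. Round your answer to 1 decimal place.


Step 1: Fertilizer rate = target N / (N content / 100)
Step 2: Rate = 70 / (27 / 100)
Step 3: Rate = 70 / 0.27
Step 4: Rate = 259.3 kg/ha

259.3


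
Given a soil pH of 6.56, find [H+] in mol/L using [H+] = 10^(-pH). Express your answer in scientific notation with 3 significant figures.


Step 1: [H+] = 10^(-pH)
Step 2: [H+] = 10^(-6.56)
Step 3: [H+] = 2.75e-07 mol/L

2.75e-07


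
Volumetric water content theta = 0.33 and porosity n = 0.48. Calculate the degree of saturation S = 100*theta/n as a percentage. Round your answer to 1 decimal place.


Step 1: S = 100 * theta_v / n
Step 2: S = 100 * 0.33 / 0.48
Step 3: S = 68.8%

68.8


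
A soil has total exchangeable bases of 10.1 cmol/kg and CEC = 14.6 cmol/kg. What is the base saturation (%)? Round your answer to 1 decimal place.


Step 1: BS = 100 * (sum of bases) / CEC
Step 2: BS = 100 * 10.1 / 14.6
Step 3: BS = 69.2%

69.2


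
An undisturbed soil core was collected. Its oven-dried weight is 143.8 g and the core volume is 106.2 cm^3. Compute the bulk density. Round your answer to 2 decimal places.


Step 1: Identify the formula: BD = dry mass / volume
Step 2: Substitute values: BD = 143.8 / 106.2
Step 3: BD = 1.35 g/cm^3

1.35


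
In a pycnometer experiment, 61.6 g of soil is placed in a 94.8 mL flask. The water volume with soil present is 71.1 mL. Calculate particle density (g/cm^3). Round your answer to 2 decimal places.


Step 1: Volume of solids = flask volume - water volume with soil
Step 2: V_solids = 94.8 - 71.1 = 23.7 mL
Step 3: Particle density = mass / V_solids = 61.6 / 23.7 = 2.6 g/cm^3

2.6


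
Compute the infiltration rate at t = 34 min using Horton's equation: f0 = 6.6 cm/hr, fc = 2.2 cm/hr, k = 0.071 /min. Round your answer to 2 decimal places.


Step 1: f = fc + (f0 - fc) * exp(-k * t)
Step 2: exp(-0.071 * 34) = 0.089457
Step 3: f = 2.2 + (6.6 - 2.2) * 0.089457
Step 4: f = 2.2 + 4.4 * 0.089457
Step 5: f = 2.59 cm/hr

2.59


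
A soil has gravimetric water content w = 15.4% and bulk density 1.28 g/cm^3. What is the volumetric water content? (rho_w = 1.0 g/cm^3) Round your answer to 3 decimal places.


Step 1: theta = (w / 100) * BD / rho_w
Step 2: theta = (15.4 / 100) * 1.28 / 1.0
Step 3: theta = 0.154 * 1.28
Step 4: theta = 0.197

0.197


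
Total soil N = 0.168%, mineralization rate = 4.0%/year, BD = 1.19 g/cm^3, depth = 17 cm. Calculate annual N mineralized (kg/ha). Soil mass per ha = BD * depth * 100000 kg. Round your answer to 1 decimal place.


Step 1: Soil mass per ha = BD * depth * 100000 = 1.19 * 17 * 100000 = 2023000 kg
Step 2: Total N pool = soil mass * N%/100 = 2023000 * 0.168/100 = 3398.64 kg/ha
Step 3: N mineralized = N pool * rate%/100 = 3398.64 * 4.0/100 = 135.9 kg/ha/yr

135.9


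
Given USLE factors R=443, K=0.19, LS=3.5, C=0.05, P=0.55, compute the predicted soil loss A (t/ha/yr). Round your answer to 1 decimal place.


Step 1: A = R * K * LS * C * P
Step 2: R * K = 443 * 0.19 = 84.17
Step 3: (R*K) * LS = 84.17 * 3.5 = 294.595
Step 4: * C * P = 294.595 * 0.05 * 0.55 = 8.1
Step 5: A = 8.1 t/(ha*yr)

8.1


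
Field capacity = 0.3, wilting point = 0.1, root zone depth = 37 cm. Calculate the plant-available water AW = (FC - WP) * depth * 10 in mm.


Step 1: Available water = (FC - WP) * depth * 10
Step 2: AW = (0.3 - 0.1) * 37 * 10
Step 3: AW = 0.2 * 37 * 10
Step 4: AW = 74.0 mm

74.0


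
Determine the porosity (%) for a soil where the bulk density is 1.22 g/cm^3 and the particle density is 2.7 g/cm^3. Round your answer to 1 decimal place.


Step 1: Formula: n = 100 * (1 - BD / PD)
Step 2: n = 100 * (1 - 1.22 / 2.7)
Step 3: n = 100 * (1 - 0.45185)
Step 4: n = 54.8%

54.8


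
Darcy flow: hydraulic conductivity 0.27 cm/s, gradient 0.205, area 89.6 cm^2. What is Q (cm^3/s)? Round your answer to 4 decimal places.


Step 1: Apply Darcy's law: Q = K * i * A
Step 2: Q = 0.27 * 0.205 * 89.6
Step 3: Q = 4.9594 cm^3/s

4.9594


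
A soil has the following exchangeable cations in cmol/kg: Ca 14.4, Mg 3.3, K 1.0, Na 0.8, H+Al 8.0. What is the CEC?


Step 1: CEC = Ca + Mg + K + Na + (H+Al)
Step 2: CEC = 14.4 + 3.3 + 1.0 + 0.8 + 8.0
Step 3: CEC = 27.5 cmol/kg

27.5


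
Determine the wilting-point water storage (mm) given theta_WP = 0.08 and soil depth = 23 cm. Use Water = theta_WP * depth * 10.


Step 1: Water (mm) = theta_WP * depth * 10
Step 2: Water = 0.08 * 23 * 10
Step 3: Water = 18.4 mm

18.4


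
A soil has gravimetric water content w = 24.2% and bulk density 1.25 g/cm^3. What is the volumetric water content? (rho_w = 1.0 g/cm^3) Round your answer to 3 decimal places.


Step 1: theta = (w / 100) * BD / rho_w
Step 2: theta = (24.2 / 100) * 1.25 / 1.0
Step 3: theta = 0.242 * 1.25
Step 4: theta = 0.303

0.303


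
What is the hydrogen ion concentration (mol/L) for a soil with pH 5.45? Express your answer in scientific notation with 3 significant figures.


Step 1: [H+] = 10^(-pH)
Step 2: [H+] = 10^(-5.45)
Step 3: [H+] = 3.55e-06 mol/L

3.55e-06


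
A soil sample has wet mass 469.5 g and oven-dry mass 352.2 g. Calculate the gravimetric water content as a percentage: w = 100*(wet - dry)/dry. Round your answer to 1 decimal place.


Step 1: Water mass = wet - dry = 469.5 - 352.2 = 117.3 g
Step 2: w = 100 * water mass / dry mass
Step 3: w = 100 * 117.3 / 352.2 = 33.3%

33.3


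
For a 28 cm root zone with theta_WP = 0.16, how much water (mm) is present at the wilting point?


Step 1: Water (mm) = theta_WP * depth * 10
Step 2: Water = 0.16 * 28 * 10
Step 3: Water = 44.8 mm

44.8


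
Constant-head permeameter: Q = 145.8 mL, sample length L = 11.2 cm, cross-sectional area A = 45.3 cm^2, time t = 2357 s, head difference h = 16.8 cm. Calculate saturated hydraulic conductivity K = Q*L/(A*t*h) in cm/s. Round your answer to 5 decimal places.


Step 1: K = Q * L / (A * t * h)
Step 2: Numerator = 145.8 * 11.2 = 1632.96
Step 3: Denominator = 45.3 * 2357 * 16.8 = 1793771.28
Step 4: K = 1632.96 / 1793771.28 = 0.00091 cm/s

0.00091


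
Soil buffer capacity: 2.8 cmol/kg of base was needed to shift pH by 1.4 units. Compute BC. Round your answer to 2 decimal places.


Step 1: BC = change in base / change in pH
Step 2: BC = 2.8 / 1.4
Step 3: BC = 2.0 cmol/(kg*pH unit)

2.0


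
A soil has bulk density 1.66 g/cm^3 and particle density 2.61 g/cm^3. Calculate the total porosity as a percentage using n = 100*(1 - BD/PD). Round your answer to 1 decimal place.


Step 1: Formula: n = 100 * (1 - BD / PD)
Step 2: n = 100 * (1 - 1.66 / 2.61)
Step 3: n = 100 * (1 - 0.63602)
Step 4: n = 36.4%

36.4


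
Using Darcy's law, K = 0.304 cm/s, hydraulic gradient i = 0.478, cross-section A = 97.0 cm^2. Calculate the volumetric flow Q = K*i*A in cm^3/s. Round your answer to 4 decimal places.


Step 1: Apply Darcy's law: Q = K * i * A
Step 2: Q = 0.304 * 0.478 * 97.0
Step 3: Q = 14.0953 cm^3/s

14.0953


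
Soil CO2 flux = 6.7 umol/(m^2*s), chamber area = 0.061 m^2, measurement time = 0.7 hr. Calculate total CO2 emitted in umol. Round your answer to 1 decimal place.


Step 1: Convert time to seconds: 0.7 hr * 3600 = 2520.0 s
Step 2: Total = flux * area * time_s
Step 3: Total = 6.7 * 0.061 * 2520.0
Step 4: Total = 1029.9 umol

1029.9


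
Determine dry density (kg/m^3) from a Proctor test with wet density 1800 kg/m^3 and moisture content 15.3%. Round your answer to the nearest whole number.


Step 1: Dry density = wet density / (1 + w/100)
Step 2: Dry density = 1800 / (1 + 15.3/100)
Step 3: Dry density = 1800 / 1.153
Step 4: Dry density = 1561 kg/m^3

1561


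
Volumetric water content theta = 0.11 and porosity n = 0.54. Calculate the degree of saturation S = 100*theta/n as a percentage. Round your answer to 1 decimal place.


Step 1: S = 100 * theta_v / n
Step 2: S = 100 * 0.11 / 0.54
Step 3: S = 20.4%

20.4


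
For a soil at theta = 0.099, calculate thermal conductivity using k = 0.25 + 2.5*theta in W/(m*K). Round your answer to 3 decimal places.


Step 1: k = 0.25 + 2.5 * theta
Step 2: k = 0.25 + 2.5 * 0.099
Step 3: k = 0.25 + 0.248
Step 4: k = 0.498 W/(m*K)

0.498


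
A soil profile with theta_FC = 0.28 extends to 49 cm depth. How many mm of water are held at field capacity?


Step 1: Water (mm) = theta_FC * depth (cm) * 10
Step 2: Water = 0.28 * 49 * 10
Step 3: Water = 137.2 mm

137.2


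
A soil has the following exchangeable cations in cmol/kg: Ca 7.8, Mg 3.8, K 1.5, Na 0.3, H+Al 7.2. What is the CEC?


Step 1: CEC = Ca + Mg + K + Na + (H+Al)
Step 2: CEC = 7.8 + 3.8 + 1.5 + 0.3 + 7.2
Step 3: CEC = 20.6 cmol/kg

20.6


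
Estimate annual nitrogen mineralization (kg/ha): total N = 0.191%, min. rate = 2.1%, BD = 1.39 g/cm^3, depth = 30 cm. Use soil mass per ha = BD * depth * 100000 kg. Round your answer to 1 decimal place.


Step 1: Soil mass per ha = BD * depth * 100000 = 1.39 * 30 * 100000 = 4170000 kg
Step 2: Total N pool = soil mass * N%/100 = 4170000 * 0.191/100 = 7964.7 kg/ha
Step 3: N mineralized = N pool * rate%/100 = 7964.7 * 2.1/100 = 167.3 kg/ha/yr

167.3


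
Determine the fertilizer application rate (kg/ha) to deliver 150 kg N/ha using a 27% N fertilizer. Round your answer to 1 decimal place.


Step 1: Fertilizer rate = target N / (N content / 100)
Step 2: Rate = 150 / (27 / 100)
Step 3: Rate = 150 / 0.27
Step 4: Rate = 555.6 kg/ha

555.6


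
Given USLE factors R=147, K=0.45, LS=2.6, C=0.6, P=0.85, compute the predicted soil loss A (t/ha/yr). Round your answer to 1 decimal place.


Step 1: A = R * K * LS * C * P
Step 2: R * K = 147 * 0.45 = 66.15
Step 3: (R*K) * LS = 66.15 * 2.6 = 171.99
Step 4: * C * P = 171.99 * 0.6 * 0.85 = 87.7
Step 5: A = 87.7 t/(ha*yr)

87.7


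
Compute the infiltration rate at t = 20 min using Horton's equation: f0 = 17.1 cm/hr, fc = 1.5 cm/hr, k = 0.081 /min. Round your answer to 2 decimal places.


Step 1: f = fc + (f0 - fc) * exp(-k * t)
Step 2: exp(-0.081 * 20) = 0.197899
Step 3: f = 1.5 + (17.1 - 1.5) * 0.197899
Step 4: f = 1.5 + 15.6 * 0.197899
Step 5: f = 4.59 cm/hr

4.59


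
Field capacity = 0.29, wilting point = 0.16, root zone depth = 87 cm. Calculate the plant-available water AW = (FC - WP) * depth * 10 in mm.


Step 1: Available water = (FC - WP) * depth * 10
Step 2: AW = (0.29 - 0.16) * 87 * 10
Step 3: AW = 0.13 * 87 * 10
Step 4: AW = 113.1 mm

113.1


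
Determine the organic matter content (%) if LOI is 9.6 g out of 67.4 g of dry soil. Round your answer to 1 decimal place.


Step 1: OM% = 100 * LOI / sample mass
Step 2: OM = 100 * 9.6 / 67.4
Step 3: OM = 14.2%

14.2


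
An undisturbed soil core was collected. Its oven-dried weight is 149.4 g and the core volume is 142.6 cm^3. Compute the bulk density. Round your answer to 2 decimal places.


Step 1: Identify the formula: BD = dry mass / volume
Step 2: Substitute values: BD = 149.4 / 142.6
Step 3: BD = 1.05 g/cm^3

1.05


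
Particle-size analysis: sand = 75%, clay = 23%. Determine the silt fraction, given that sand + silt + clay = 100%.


Step 1: sand + silt + clay = 100%
Step 2: silt = 100 - sand - clay
Step 3: silt = 100 - 75 - 23
Step 4: silt = 2%

2


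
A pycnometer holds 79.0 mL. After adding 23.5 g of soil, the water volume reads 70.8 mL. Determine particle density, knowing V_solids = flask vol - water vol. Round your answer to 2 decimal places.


Step 1: Volume of solids = flask volume - water volume with soil
Step 2: V_solids = 79.0 - 70.8 = 8.2 mL
Step 3: Particle density = mass / V_solids = 23.5 / 8.2 = 2.87 g/cm^3

2.87


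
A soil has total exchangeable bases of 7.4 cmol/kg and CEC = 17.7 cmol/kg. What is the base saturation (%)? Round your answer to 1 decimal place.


Step 1: BS = 100 * (sum of bases) / CEC
Step 2: BS = 100 * 7.4 / 17.7
Step 3: BS = 41.8%

41.8


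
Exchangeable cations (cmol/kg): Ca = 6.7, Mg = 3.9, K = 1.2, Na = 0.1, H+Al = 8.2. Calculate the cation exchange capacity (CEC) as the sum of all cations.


Step 1: CEC = Ca + Mg + K + Na + (H+Al)
Step 2: CEC = 6.7 + 3.9 + 1.2 + 0.1 + 8.2
Step 3: CEC = 20.1 cmol/kg

20.1


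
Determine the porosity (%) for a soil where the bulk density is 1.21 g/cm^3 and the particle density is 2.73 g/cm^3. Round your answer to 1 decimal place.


Step 1: Formula: n = 100 * (1 - BD / PD)
Step 2: n = 100 * (1 - 1.21 / 2.73)
Step 3: n = 100 * (1 - 0.44322)
Step 4: n = 55.7%

55.7


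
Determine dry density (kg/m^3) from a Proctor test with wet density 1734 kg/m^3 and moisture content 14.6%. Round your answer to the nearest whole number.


Step 1: Dry density = wet density / (1 + w/100)
Step 2: Dry density = 1734 / (1 + 14.6/100)
Step 3: Dry density = 1734 / 1.146
Step 4: Dry density = 1513 kg/m^3

1513


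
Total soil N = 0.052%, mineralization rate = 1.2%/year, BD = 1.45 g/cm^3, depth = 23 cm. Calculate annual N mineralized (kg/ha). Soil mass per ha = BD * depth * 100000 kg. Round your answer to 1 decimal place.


Step 1: Soil mass per ha = BD * depth * 100000 = 1.45 * 23 * 100000 = 3335000 kg
Step 2: Total N pool = soil mass * N%/100 = 3335000 * 0.052/100 = 1734.2 kg/ha
Step 3: N mineralized = N pool * rate%/100 = 1734.2 * 1.2/100 = 20.8 kg/ha/yr

20.8


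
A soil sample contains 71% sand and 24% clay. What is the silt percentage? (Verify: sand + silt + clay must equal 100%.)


Step 1: sand + silt + clay = 100%
Step 2: silt = 100 - sand - clay
Step 3: silt = 100 - 71 - 24
Step 4: silt = 5%

5
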